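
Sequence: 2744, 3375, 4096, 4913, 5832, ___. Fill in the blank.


Pattern: perfect cubes: n³
Terms: 2744, 3375, 4096, 4913, 5832
Next term = 6859

Next term = 6859


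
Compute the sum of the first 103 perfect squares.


n = 103
n(n+1)(2n+1)/6 = 103×104×207/6
= 2217384/6 = 369564

Σk² = 369564


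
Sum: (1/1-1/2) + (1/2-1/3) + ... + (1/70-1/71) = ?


Telescoping: adjacent terms cancel.
= 1/1 - 1/71
= 1 - 1/71 = 70/71

Sum = 70/71


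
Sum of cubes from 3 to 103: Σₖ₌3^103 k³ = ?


Σₖ₌3^103 k³ = [103·104/2]² − [2·3/2]²
= 28686736 − 9 = 28686727

Σk³ = 28686727


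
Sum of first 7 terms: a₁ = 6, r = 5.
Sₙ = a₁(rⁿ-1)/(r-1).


Sₙ = 6×(5^7 - 1)/(5 - 1)
= 6×(78125 - 1)/4
= 6×78124/4
= 117186

S_7 = 117186


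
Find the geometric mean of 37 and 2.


GM = √(37×2) = √74 = 8.6023

GM = 8.6023


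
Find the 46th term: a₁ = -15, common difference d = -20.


aₙ = a₁ + (n-1)d
= -15 + (46-1)×-20
= -15 - 900
= -915

a_46 = -915


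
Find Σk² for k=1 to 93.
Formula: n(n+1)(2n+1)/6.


n = 93
n(n+1)(2n+1)/6 = 93×94×187/6
= 1634754/6 = 272459

Σk² = 272459


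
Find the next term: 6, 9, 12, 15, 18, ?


Pattern: arithmetic (d=3)
Terms: 6, 9, 12, 15, 18
Next term = 21

Next term = 21


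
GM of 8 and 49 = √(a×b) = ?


GM = √(8×49) = √392 = 19.799

GM = 19.799


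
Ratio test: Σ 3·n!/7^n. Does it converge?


aₙ = 3·n!/7^n
a_{n+1}/aₙ = (n+1)!/7^(n+1) × 7^n/n!  (constant 3 cancels)
= (n+1)/7
L = lim(n→∞) (n+1)/7 = ∞
L > 1 → series DIVERGES

Diverges (ratio test: L = ∞ > 1)


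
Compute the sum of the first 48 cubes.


n(n+1)/2 = 48×49/2 = 1176
Σk³ = 1176² = 1382976

Σk³ = 1382976


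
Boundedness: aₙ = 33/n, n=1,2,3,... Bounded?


a₁ = 33, a₂ = 33/2, a₃ = 33/3, ...
0 < aₙ ≤ 33 for all n ≥ 1
Lower bound: 0, Upper bound: 33
The sequence IS bounded

Bounded (0 < aₙ ≤ 33)


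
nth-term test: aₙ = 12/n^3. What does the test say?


lim(n→∞) 12/n^3 = 0
lim aₙ = 0 → nth-term test is INCONCLUSIVE
(Need other tests; this is actually a convergent p-series with p=3 > 1)

Inconclusive (lim aₙ = 0; need another test)


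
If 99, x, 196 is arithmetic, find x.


AM = (99 + 196)/2 = 295/2 = 147.5

AM = 147.5


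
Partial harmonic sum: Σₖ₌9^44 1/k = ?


Σₖ₌9^44 1/k = 1/9 + 1/10 + 1/11 + ... + 1/44
= 15588182086317806089/9419588158802421600
≈ 1.6549

Sum = 15588182086317806089/9419588158802421600 ≈ 1.6549


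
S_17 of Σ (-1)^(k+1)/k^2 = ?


S = 1 - 1/4 + 1/9 - 1/16 + 1/25 - 1/36 + 1/49 - 1/64 ± ...
= 0.8241
(Full series converges to +π²/12 ≈ +0.8225)

S_17 = 0.8241


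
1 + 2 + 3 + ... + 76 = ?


n(n+1)/2 = 76×77/2 = 5852/2 = 2926

Σk = 2926


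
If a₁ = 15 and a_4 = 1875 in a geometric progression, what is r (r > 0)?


r^(n-1) = aₙ/a₁
r^3 = 1875/15 = 125
r = 125^(1/3)
= 5

r = 5


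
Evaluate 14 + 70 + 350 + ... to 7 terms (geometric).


Sₙ = 14×(5^7 - 1)/(5 - 1)
= 14×(78125 - 1)/4
= 14×78124/4
= 273434

S_7 = 273434


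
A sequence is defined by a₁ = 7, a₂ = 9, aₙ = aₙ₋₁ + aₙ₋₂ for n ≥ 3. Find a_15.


Computing iteratively: 7, 9, 16, 25, 41, 66, 107, 173, 280, 453, 733, 1186, ...
a_15 = 5024

a_15 = 5024


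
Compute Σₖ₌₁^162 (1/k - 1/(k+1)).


Telescoping: adjacent terms cancel.
= 1/1 - 1/163
= 1 - 1/163 = 162/163

Sum = 162/163


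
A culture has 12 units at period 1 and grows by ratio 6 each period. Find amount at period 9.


aₙ = a₁·r^(n-1)
= 12×6^8
= 12×1679616
= 20155392

a_9 = 20155392


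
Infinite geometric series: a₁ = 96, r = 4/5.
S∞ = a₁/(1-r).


S∞ = a₁/(1-r) = 96/(1 - 4/5)
= 96/(1/5)
= 480

S∞ = 480


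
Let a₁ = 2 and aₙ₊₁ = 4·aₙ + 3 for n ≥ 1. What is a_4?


Computing step by step:
a_1 = 2
a_2 = 11
a_3 = 47
a_4 = 191


a_4 = 191


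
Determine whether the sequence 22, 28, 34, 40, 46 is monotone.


Differences: 6, 6, 6, 6
All differences > 0 → strictly INCREASING

Monotonically increasing


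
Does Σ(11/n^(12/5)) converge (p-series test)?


p-series test: Σ c/n^p converges if p > 1, diverges if p ≤ 1 (constant c > 0 doesn't affect convergence).
p = 12/5
12/5 > 1 → CONVERGES

Converges (p = 12/5 > 1)


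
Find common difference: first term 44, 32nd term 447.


d = (aₙ - a₁)/(n-1)
= (447 - 44)/(32-1)
= 403/31 = 13

d = 13


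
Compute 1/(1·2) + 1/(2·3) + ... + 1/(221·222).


1/(k(k+1)) = 1/k - 1/(k+1) (partial fractions)
Telescoping: Σ = 1 - 1/222 = 221/222

Sum = 221/222


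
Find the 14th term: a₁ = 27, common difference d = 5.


aₙ = a₁ + (n-1)d
= 27 + (14-1)×5
= 27 + 65
= 92

a_14 = 92


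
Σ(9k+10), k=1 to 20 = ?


Σ(9k+10) = 9·Σk + 10·n
= 9·210 + 10·20
= 1890 + 200 = 2090

Σ = 2090


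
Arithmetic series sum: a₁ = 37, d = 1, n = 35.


aₙ = 37 + (35-1)×1 = 71
Sₙ = n(a₁+aₙ)/2 = 35×(37+71)/2
= 35×108/2 = 1890

S_35 = 1890


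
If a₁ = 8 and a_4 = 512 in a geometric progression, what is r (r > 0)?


r^(n-1) = aₙ/a₁
r^3 = 512/8 = 64
r = 64^(1/3)
= 4

r = 4


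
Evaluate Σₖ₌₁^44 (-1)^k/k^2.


S = -1 + 1/4 - 1/9 + 1/16 - 1/25 + 1/36 - 1/49 + 1/64 ± ...
= -0.8222
(Full series converges to -π²/12 ≈ -0.8225)

S_44 = -0.8222


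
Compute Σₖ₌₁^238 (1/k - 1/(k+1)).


Telescoping: adjacent terms cancel.
= 1/1 - 1/239
= 1 - 1/239 = 238/239

Sum = 238/239


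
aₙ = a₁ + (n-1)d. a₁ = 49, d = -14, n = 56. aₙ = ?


aₙ = a₁ + (n-1)d
= 49 + (56-1)×-14
= 49 - 770
= -721

a_56 = -721


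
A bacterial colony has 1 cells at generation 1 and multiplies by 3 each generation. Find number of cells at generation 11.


aₙ = a₁·r^(n-1)
= 1×3^10
= 1×59049
= 59049

a_11 = 59049


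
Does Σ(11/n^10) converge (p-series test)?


p-series test: Σ c/n^p converges if p > 1, diverges if p ≤ 1 (constant c > 0 doesn't affect convergence).
p = 10
10 > 1 → CONVERGES

Converges (p = 10 > 1)


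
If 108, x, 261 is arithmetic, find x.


AM = (108 + 261)/2 = 369/2 = 184.5

AM = 184.5


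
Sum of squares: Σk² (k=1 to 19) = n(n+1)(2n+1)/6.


n = 19
n(n+1)(2n+1)/6 = 19×20×39/6
= 14820/6 = 2470

Σk² = 2470


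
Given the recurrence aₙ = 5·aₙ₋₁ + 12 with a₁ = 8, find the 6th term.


Computing step by step:
a_1 = 8
a_2 = 52
a_3 = 272
a_4 = 1372
a_5 = 6872
a_6 = 34372


a_6 = 34372


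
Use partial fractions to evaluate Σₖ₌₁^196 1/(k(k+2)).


1/(k(k+2)) = (1/2)·(1/k - 1/(k+2)) (partial fractions)
Telescoping: Σ = (1/2)·(1 + 1/2 - 1/197 - 1/198) = 29057/39006

Sum = 29057/39006


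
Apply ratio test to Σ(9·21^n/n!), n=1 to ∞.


aₙ = 9·21^n/n!
a_{n+1}/aₙ = 21^(n+1)/(n+1)! × n!/21^n  (constant 9 cancels)
= 21/(n+1)
L = lim(n→∞) 21/(n+1) = 0
L < 1 → series CONVERGES

Converges (ratio test: L = 0 < 1)


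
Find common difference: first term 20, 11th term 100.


d = (aₙ - a₁)/(n-1)
= (100 - 20)/(11-1)
= 80/10 = 8

d = 8


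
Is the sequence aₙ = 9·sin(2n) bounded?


For all n, -1 ≤ sin(2n) ≤ 1, so -9 ≤ 9·sin(2n) ≤ 9
Lower bound: -9, Upper bound: 9
The sequence IS bounded

Bounded (-9 ≤ aₙ ≤ 9)


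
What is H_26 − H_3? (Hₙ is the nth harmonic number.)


Σₖ₌4^26 1/k = 1/4 + 1/5 + 1/6 + ... + 1/26
= 18035598467/8923714800
≈ 2.0211

Sum = 18035598467/8923714800 ≈ 2.0211


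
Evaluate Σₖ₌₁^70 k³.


n(n+1)/2 = 70×71/2 = 2485
Σk³ = 2485² = 6175225

Σk³ = 6175225


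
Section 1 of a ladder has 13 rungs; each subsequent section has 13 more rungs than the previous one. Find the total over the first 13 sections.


aₙ = 13 + (13-1)×13 = 169
Sₙ = n(a₁+aₙ)/2 = 13×(13+169)/2
= 13×182/2 = 1183

S_13 = 1183


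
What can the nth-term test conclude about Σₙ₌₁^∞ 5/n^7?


lim(n→∞) 5/n^7 = 0
lim aₙ = 0 → nth-term test is INCONCLUSIVE
(Need other tests; this is actually a convergent p-series with p=7 > 1)

Inconclusive (lim aₙ = 0; need another test)


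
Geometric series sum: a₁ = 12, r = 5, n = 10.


Sₙ = 12×(5^10 - 1)/(5 - 1)
= 12×(9765625 - 1)/4
= 12×9765624/4
= 29296872

S_10 = 29296872


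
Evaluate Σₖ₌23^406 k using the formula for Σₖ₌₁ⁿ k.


Σₖ₌23^406 k = Σₖ₌₁^406 k − Σₖ₌₁^22 k
= 406·407/2 − 22·23/2
= 82621 − 253 = 82368

Σk = 82368


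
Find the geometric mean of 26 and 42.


GM = √(26×42) = √1092 = 33.0454

GM = 33.0454


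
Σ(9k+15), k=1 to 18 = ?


Σ(9k+15) = 9·Σk + 15·n
= 9·171 + 15·18
= 1539 + 270 = 1809

Σ = 1809


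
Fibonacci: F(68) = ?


Fibonacci sequence: 1, 1, 2, 3, 5, 8, 13, 21, 34, 55, 89, ...
F(68) = 72723460248141

F(68) = 72723460248141


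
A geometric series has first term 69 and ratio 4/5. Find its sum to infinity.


S∞ = a₁/(1-r) = 69/(1 - 4/5)
= 69/(1/5)
= 345

S∞ = 345


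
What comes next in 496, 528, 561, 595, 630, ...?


Pattern: triangular numbers: n(n+1)/2
Terms: 496, 528, 561, 595, 630
Next term = 666

Next term = 666


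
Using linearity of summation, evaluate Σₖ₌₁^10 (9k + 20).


Σ(9k+20) = 9·Σk + 20·n
= 9·55 + 20·10
= 495 + 200 = 695

Σ = 695


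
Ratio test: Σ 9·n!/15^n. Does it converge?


aₙ = 9·n!/15^n
a_{n+1}/aₙ = (n+1)!/15^(n+1) × 15^n/n!  (constant 9 cancels)
= (n+1)/15
L = lim(n→∞) (n+1)/15 = ∞
L > 1 → series DIVERGES

Diverges (ratio test: L = ∞ > 1)


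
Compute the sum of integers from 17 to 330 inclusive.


Σₖ₌17^330 k = Σₖ₌₁^330 k − Σₖ₌₁^16 k
= 330·331/2 − 16·17/2
= 54615 − 136 = 54479

Σk = 54479


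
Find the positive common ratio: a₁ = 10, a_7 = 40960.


r^(n-1) = aₙ/a₁
r^6 = 40960/10 = 4096
r = 4096^(1/6)
= ±4; taking r > 0 gives r = 4

r = 4


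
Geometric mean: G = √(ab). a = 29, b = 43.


GM = √(29×43) = √1247 = 35.3129

GM = 35.3129


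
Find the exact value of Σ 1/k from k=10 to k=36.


Σₖ₌10^36 1/k = 1/10 + 1/11 + 1/12 + ... + 1/36
= 2523481985527/1875370816800
≈ 1.3456

Sum = 2523481985527/1875370816800 ≈ 1.3456


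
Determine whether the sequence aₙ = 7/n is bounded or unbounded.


a₁ = 7, a₂ = 7/2, a₃ = 7/3, ...
0 < aₙ ≤ 7 for all n ≥ 1
Lower bound: 0, Upper bound: 7
The sequence IS bounded

Bounded (0 < aₙ ≤ 7)


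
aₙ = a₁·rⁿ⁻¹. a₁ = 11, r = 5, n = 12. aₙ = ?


aₙ = a₁·r^(n-1)
= 11×5^11
= 11×48828125
= 537109375

a_12 = 537109375


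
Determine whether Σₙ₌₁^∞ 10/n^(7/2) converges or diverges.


p-series test: Σ c/n^p converges if p > 1, diverges if p ≤ 1 (constant c > 0 doesn't affect convergence).
p = 7/2
7/2 > 1 → CONVERGES

Converges (p = 7/2 > 1)


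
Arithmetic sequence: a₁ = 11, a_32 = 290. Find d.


d = (aₙ - a₁)/(n-1)
= (290 - 11)/(32-1)
= 279/31 = 9

d = 9


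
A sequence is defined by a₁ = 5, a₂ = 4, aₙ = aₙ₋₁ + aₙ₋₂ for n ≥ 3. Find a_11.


Computing iteratively: 5, 4, 9, 13, 22, 35, 57, 92, 149, 241, 390
a_11 = 390

a_11 = 390


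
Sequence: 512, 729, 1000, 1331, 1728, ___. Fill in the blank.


Pattern: perfect cubes: n³
Terms: 512, 729, 1000, 1331, 1728
Next term = 2197

Next term = 2197


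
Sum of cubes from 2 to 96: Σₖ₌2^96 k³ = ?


Σₖ₌2^96 k³ = [96·97/2]² − [1·2/2]²
= 21678336 − 1 = 21678335

Σk³ = 21678335


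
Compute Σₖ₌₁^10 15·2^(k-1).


Sₙ = 15×(2^10 - 1)/(2 - 1)
= 15×(1024 - 1)/1
= 15×1023/1
= 15345

S_10 = 15345


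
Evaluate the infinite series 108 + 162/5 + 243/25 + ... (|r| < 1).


S∞ = a₁/(1-r) = 108/(1 - 3/10)
= 108/(7/10)
= 1080/7

S∞ = 1080/7


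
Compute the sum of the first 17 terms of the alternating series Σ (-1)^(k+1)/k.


S = 1 - 1/2 + 1/3 - 1/4 + 1/5 - 1/6 + 1/7 - 1/8 ± ...
= 0.7217
(Full series converges to +ln(2) ≈ +0.6931)

S_17 = 0.7217


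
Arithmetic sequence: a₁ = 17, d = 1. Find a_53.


aₙ = a₁ + (n-1)d
= 17 + (53-1)×1
= 17 + 52
= 69

a_53 = 69


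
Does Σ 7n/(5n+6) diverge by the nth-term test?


lim(n→∞) 7n/(5n+6) = 7/5 = 7/5  (divide numerator and denominator by n)
lim aₙ = 7/5 ≠ 0 → series DIVERGES

Diverges (lim aₙ = 7/5 ≠ 0)


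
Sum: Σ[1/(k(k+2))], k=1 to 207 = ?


1/(k(k+2)) = (1/2)·(1/k - 1/(k+2)) (partial fractions)
Telescoping: Σ = (1/2)·(1 + 1/2 - 1/208 - 1/209) = 64791/86944

Sum = 64791/86944


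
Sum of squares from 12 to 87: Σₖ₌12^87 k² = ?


Σₖ₌12^87 k² = Σₖ₌₁^87 k² − Σₖ₌₁^11 k²
= 87·88·175/6 − 11·12·23/6
= 223300 − 506 = 222794

Σk² = 222794


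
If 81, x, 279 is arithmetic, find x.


AM = (81 + 279)/2 = 360/2 = 180

AM = 180


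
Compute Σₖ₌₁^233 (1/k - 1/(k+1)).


Telescoping: adjacent terms cancel.
= 1/1 - 1/234
= 1 - 1/234 = 233/234

Sum = 233/234


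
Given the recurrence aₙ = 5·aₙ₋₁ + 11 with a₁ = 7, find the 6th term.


Computing step by step:
a_1 = 7
a_2 = 46
a_3 = 241
a_4 = 1216
a_5 = 6091
a_6 = 30466


a_6 = 30466


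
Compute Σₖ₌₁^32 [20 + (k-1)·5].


aₙ = 20 + (32-1)×5 = 175
Sₙ = n(a₁+aₙ)/2 = 32×(20+175)/2
= 32×195/2 = 3120

S_32 = 3120


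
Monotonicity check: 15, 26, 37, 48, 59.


Differences: 11, 11, 11, 11
All differences > 0 → strictly INCREASING

Monotonically increasing


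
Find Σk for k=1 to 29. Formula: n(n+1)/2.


n(n+1)/2 = 29×30/2 = 870/2 = 435

Σk = 435


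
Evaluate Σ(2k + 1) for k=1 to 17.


Σ(2k+1) = 2·Σk + 1·n
= 2·153 + 1·17
= 306 + 17 = 323

Σ = 323


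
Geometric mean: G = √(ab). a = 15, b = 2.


GM = √(15×2) = √30 = 5.4772

GM = 5.4772


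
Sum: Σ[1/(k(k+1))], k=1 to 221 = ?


1/(k(k+1)) = 1/k - 1/(k+1) (partial fractions)
Telescoping: Σ = 1 - 1/222 = 221/222

Sum = 221/222


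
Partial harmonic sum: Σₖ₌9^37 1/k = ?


Σₖ₌9^37 1/k = 1/9 + 1/10 + 1/11 + ... + 1/37
= 102954062083699/69388720221600
≈ 1.4837

Sum = 102954062083699/69388720221600 ≈ 1.4837


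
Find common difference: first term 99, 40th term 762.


d = (aₙ - a₁)/(n-1)
= (762 - 99)/(40-1)
= 663/39 = 17

d = 17


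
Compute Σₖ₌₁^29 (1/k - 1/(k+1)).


Telescoping: adjacent terms cancel.
= 1/1 - 1/30
= 1 - 1/30 = 29/30

Sum = 29/30


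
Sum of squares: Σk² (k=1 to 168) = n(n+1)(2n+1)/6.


n = 168
n(n+1)(2n+1)/6 = 168×169×337/6
= 9568104/6 = 1594684

Σk² = 1594684


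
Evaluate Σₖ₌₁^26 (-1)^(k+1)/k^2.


S = 1 - 1/4 + 1/9 - 1/16 + 1/25 - 1/36 + 1/49 - 1/64 ± ...
= 0.8218
(Full series converges to +π²/12 ≈ +0.8225)

S_26 = 0.8218


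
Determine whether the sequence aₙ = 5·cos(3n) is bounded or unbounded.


For all n, -1 ≤ cos(3n) ≤ 1, so -5 ≤ 5·cos(3n) ≤ 5
Lower bound: -5, Upper bound: 5
The sequence IS bounded

Bounded (-5 ≤ aₙ ≤ 5)


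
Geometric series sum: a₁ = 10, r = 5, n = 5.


Sₙ = 10×(5^5 - 1)/(5 - 1)
= 10×(3125 - 1)/4
= 10×3124/4
= 7810

S_5 = 7810


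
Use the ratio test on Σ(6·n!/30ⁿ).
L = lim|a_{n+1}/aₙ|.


aₙ = 6·n!/30^n
a_{n+1}/aₙ = (n+1)!/30^(n+1) × 30^n/n!  (constant 6 cancels)
= (n+1)/30
L = lim(n→∞) (n+1)/30 = ∞
L > 1 → series DIVERGES

Diverges (ratio test: L = ∞ > 1)


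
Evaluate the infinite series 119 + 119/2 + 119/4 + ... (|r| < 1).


S∞ = a₁/(1-r) = 119/(1 - 1/2)
= 119/(1/2)
= 238

S∞ = 238


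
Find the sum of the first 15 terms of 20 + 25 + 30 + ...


aₙ = 20 + (15-1)×5 = 90
Sₙ = n(a₁+aₙ)/2 = 15×(20+90)/2
= 15×110/2 = 825

S_15 = 825


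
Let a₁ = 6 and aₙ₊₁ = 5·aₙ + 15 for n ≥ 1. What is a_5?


Computing step by step:
a_1 = 6
a_2 = 45
a_3 = 240
a_4 = 1215
a_5 = 6090


a_5 = 6090


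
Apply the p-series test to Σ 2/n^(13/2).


p-series test: Σ c/n^p converges if p > 1, diverges if p ≤ 1 (constant c > 0 doesn't affect convergence).
p = 13/2
13/2 > 1 → CONVERGES

Converges (p = 13/2 > 1)


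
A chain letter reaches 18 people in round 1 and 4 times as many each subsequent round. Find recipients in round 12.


aₙ = a₁·r^(n-1)
= 18×4^11
= 18×4194304
= 75497472

a_12 = 75497472


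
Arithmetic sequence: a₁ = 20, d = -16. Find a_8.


aₙ = a₁ + (n-1)d
= 20 + (8-1)×-16
= 20 - 112
= -92

a_8 = -92


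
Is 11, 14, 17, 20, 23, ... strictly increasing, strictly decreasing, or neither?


Differences: 3, 3, 3, 3
All differences > 0 → strictly INCREASING

Monotonically increasing


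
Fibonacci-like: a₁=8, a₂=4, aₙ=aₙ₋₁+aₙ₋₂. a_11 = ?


Computing iteratively: 8, 4, 12, 16, 28, 44, 72, 116, 188, 304, 492
a_11 = 492

a_11 = 492


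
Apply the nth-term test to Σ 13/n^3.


lim(n→∞) 13/n^3 = 0
lim aₙ = 0 → nth-term test is INCONCLUSIVE
(Need other tests; this is actually a convergent p-series with p=3 > 1)

Inconclusive (lim aₙ = 0; need another test)


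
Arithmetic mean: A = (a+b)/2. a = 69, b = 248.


AM = (69 + 248)/2 = 317/2 = 158.5

AM = 158.5


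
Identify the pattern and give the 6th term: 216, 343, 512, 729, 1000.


Pattern: perfect cubes: n³
Terms: 216, 343, 512, 729, 1000
Next term = 1331

Next term = 1331


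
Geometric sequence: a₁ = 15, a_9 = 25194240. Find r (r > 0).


r^(n-1) = aₙ/a₁
r^8 = 25194240/15 = 1679616
r = 1679616^(1/8)
= ±6; taking r > 0 gives r = 6

r = 6


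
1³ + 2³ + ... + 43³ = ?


n(n+1)/2 = 43×44/2 = 946
Σk³ = 946² = 894916

Σk³ = 894916


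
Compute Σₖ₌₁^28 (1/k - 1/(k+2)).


Telescoping with gap 2: two head and two tail terms survive.
= (1 + 1/2) - (1/29 + 1/30)
= 3/2 - 1/29 - 1/30 = 623/435

Sum = 623/435


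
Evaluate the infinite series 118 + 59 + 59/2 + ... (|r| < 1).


S∞ = a₁/(1-r) = 118/(1 - 1/2)
= 118/(1/2)
= 236

S∞ = 236


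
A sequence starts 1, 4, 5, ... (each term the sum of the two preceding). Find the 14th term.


Computing iteratively: 1, 4, 5, 9, 14, 23, 37, 60, 97, 157, 254, 411, ...
a_14 = 1076

a_14 = 1076


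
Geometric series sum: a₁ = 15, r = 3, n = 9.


Sₙ = 15×(3^9 - 1)/(3 - 1)
= 15×(19683 - 1)/2
= 15×19682/2
= 147615

S_9 = 147615


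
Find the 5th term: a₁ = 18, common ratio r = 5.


aₙ = a₁·r^(n-1)
= 18×5^4
= 18×625
= 11250

a_5 = 11250


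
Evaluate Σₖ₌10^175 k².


Σₖ₌10^175 k² = Σₖ₌₁^175 k² − Σₖ₌₁^9 k²
= 175·176·351/6 − 9·10·19/6
= 1801800 − 285 = 1801515

Σk² = 1801515


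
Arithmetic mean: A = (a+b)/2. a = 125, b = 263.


AM = (125 + 263)/2 = 388/2 = 194

AM = 194


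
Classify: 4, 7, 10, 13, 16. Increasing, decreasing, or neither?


Differences: 3, 3, 3, 3
All differences > 0 → strictly INCREASING

Monotonically increasing


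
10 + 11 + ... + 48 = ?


Σₖ₌10^48 k = Σₖ₌₁^48 k − Σₖ₌₁^9 k
= 48·49/2 − 9·10/2
= 1176 − 45 = 1131

Σk = 1131


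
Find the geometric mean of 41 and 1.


GM = √(41×1) = √41 = 6.4031

GM = 6.4031


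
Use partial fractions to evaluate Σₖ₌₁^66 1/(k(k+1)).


1/(k(k+1)) = 1/k - 1/(k+1) (partial fractions)
Telescoping: Σ = 1 - 1/67 = 66/67

Sum = 66/67


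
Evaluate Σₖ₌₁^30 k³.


n(n+1)/2 = 30×31/2 = 465
Σk³ = 465² = 216225

Σk³ = 216225


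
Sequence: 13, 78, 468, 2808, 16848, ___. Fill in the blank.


Pattern: geometric (r=6)
Terms: 13, 78, 468, 2808, 16848
Next term = 101088

Next term = 101088


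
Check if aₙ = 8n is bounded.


aₙ = 8n → as n→∞, aₙ→∞
No finite upper bound exists
The sequence is UNBOUNDED

Unbounded (aₙ → ∞ as n → ∞)


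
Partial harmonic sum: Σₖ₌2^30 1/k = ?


Σₖ₌2^30 1/k = 1/2 + 1/3 + 1/4 + ... + 1/30
= 6975593267347/2329089562800
≈ 2.995

Sum = 6975593267347/2329089562800 ≈ 2.995


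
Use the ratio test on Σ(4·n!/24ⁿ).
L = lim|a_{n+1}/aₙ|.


aₙ = 4·n!/24^n
a_{n+1}/aₙ = (n+1)!/24^(n+1) × 24^n/n!  (constant 4 cancels)
= (n+1)/24
L = lim(n→∞) (n+1)/24 = ∞
L > 1 → series DIVERGES

Diverges (ratio test: L = ∞ > 1)


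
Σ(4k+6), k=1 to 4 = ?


Σ(4k+6) = 4·Σk + 6·n
= 4·10 + 6·4
= 40 + 24 = 64

Σ = 64


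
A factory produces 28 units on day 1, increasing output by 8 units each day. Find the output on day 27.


aₙ = a₁ + (n-1)d
= 28 + (27-1)×8
= 28 + 208
= 236

a_27 = 236


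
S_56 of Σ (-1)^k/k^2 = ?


S = -1 + 1/4 - 1/9 + 1/16 - 1/25 + 1/36 - 1/49 + 1/64 ± ...
= -0.8223
(Full series converges to -π²/12 ≈ -0.8225)

S_56 = -0.8223


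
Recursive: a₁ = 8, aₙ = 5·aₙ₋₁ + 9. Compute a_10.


Computing step by step:
a_1 = 8
a_2 = 49
a_3 = 254
a_4 = 1279
a_5 = 6404
a_6 = 32029
a_7 = 160154
a_8 = 800779
a_9 = 4003904
a_10 = 20019529


a_10 = 20019529


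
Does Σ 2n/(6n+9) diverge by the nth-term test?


lim(n→∞) 2n/(6n+9) = 2/6 = 1/3  (divide numerator and denominator by n)
lim aₙ = 1/3 ≠ 0 → series DIVERGES

Diverges (lim aₙ = 1/3 ≠ 0)


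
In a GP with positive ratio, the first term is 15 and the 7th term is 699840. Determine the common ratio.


r^(n-1) = aₙ/a₁
r^6 = 699840/15 = 46656
r = 46656^(1/6)
= ±6; taking r > 0 gives r = 6

r = 6


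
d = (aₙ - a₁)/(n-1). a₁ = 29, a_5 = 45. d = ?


d = (aₙ - a₁)/(n-1)
= (45 - 29)/(5-1)
= 16/4 = 4

d = 4


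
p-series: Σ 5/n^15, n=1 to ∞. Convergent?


p-series test: Σ c/n^p converges if p > 1, diverges if p ≤ 1 (constant c > 0 doesn't affect convergence).
p = 15
15 > 1 → CONVERGES

Converges (p = 15 > 1)


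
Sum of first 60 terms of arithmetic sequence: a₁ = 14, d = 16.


aₙ = 14 + (60-1)×16 = 958
Sₙ = n(a₁+aₙ)/2 = 60×(14+958)/2
= 60×972/2 = 29160

S_60 = 29160


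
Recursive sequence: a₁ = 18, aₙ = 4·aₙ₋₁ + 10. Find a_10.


Computing step by step:
a_1 = 18
a_2 = 82
a_3 = 338
a_4 = 1362
a_5 = 5458
a_6 = 21842
a_7 = 87378
a_8 = 349522
a_9 = 1398098
a_10 = 5592402


a_10 = 5592402


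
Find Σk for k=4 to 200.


Σₖ₌4^200 k = Σₖ₌₁^200 k − Σₖ₌₁^3 k
= 200·201/2 − 3·4/2
= 20100 − 6 = 20094

Σk = 20094


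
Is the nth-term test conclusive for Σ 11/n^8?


lim(n→∞) 11/n^8 = 0
lim aₙ = 0 → nth-term test is INCONCLUSIVE
(Need other tests; this is actually a convergent p-series with p=8 > 1)

Inconclusive (lim aₙ = 0; need another test)


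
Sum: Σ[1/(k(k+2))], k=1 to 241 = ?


1/(k(k+2)) = (1/2)·(1/k - 1/(k+2)) (partial fractions)
Telescoping: Σ = (1/2)·(1 + 1/2 - 1/242 - 1/243) = 21931/29403

Sum = 21931/29403


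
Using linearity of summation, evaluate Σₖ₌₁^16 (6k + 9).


Σ(6k+9) = 6·Σk + 9·n
= 6·136 + 9·16
= 816 + 144 = 960

Σ = 960


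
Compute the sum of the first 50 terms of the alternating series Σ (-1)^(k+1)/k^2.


S = 1 - 1/4 + 1/9 - 1/16 + 1/25 - 1/36 + 1/49 - 1/64 ± ...
= 0.8223
(Full series converges to +π²/12 ≈ +0.8225)

S_50 = 0.8223


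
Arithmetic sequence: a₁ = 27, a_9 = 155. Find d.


d = (aₙ - a₁)/(n-1)
= (155 - 27)/(9-1)
= 128/8 = 16

d = 16


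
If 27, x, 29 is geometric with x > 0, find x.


GM = √(27×29) = √783 = 27.9821

GM = 27.9821


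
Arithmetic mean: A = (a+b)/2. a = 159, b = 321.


AM = (159 + 321)/2 = 480/2 = 240

AM = 240


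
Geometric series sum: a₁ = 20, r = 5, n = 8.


Sₙ = 20×(5^8 - 1)/(5 - 1)
= 20×(390625 - 1)/4
= 20×390624/4
= 1953120

S_8 = 1953120


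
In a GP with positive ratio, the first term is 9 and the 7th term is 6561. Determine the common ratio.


r^(n-1) = aₙ/a₁
r^6 = 6561/9 = 729
r = 729^(1/6)
= ±3; taking r > 0 gives r = 3

r = 3


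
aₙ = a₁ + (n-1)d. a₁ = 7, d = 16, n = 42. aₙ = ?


aₙ = a₁ + (n-1)d
= 7 + (42-1)×16
= 7 + 656
= 663

a_42 = 663


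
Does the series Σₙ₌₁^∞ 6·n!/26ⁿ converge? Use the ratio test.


aₙ = 6·n!/26^n
a_{n+1}/aₙ = (n+1)!/26^(n+1) × 26^n/n!  (constant 6 cancels)
= (n+1)/26
L = lim(n→∞) (n+1)/26 = ∞
L > 1 → series DIVERGES

Diverges (ratio test: L = ∞ > 1)


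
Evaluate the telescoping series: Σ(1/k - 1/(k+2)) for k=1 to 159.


Telescoping with gap 2: two head and two tail terms survive.
= (1 + 1/2) - (1/160 + 1/161)
= 3/2 - 1/160 - 1/161 = 38319/25760

Sum = 38319/25760


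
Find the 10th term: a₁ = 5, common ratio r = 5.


aₙ = a₁·r^(n-1)
= 5×5^9
= 5×1953125
= 9765625

a_10 = 9765625


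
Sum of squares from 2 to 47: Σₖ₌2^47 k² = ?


Σₖ₌2^47 k² = Σₖ₌₁^47 k² − Σₖ₌₁^1 k²
= 47·48·95/6 − 1·2·3/6
= 35720 − 1 = 35719

Σk² = 35719


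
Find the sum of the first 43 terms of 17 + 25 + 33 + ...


aₙ = 17 + (43-1)×8 = 353
Sₙ = n(a₁+aₙ)/2 = 43×(17+353)/2
= 43×370/2 = 7955

S_43 = 7955


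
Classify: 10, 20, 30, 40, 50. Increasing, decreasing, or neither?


Differences: 10, 10, 10, 10
All differences > 0 → strictly INCREASING

Monotonically increasing


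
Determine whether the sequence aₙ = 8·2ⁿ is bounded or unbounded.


aₙ = 8·2ⁿ → as n→∞, aₙ→∞ (since base 2 > 1)
No finite upper bound exists
The sequence is UNBOUNDED

Unbounded (aₙ → ∞ as n → ∞)


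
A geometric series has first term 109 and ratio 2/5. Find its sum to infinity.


S∞ = a₁/(1-r) = 109/(1 - 2/5)
= 109/(3/5)
= 545/3

S∞ = 545/3


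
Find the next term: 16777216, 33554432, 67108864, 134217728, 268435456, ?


Pattern: powers of 2: 2ⁿ
Terms: 16777216, 33554432, 67108864, 134217728, 268435456
Next term = 536870912

Next term = 536870912


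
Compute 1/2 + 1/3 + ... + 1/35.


Σₖ₌2^35 1/k = 1/2 + 1/3 + 1/4 + ... + 1/35
= 41309674280509/13127595717600
≈ 3.1468

Sum = 41309674280509/13127595717600 ≈ 3.1468


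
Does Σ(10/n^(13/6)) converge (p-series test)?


p-series test: Σ c/n^p converges if p > 1, diverges if p ≤ 1 (constant c > 0 doesn't affect convergence).
p = 13/6
13/6 > 1 → CONVERGES

Converges (p = 13/6 > 1)


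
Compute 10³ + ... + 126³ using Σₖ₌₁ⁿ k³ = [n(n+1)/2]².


Σₖ₌10^126 k³ = [126·127/2]² − [9·10/2]²
= 64016001 − 2025 = 64013976

Σk³ = 64013976


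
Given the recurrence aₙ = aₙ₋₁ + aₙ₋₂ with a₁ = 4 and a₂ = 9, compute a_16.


Computing iteratively: 4, 9, 13, 22, 35, 57, 92, 149, 241, 390, 631, 1021, ...
a_16 = 6998

a_16 = 6998


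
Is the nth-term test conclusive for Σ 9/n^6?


lim(n→∞) 9/n^6 = 0
lim aₙ = 0 → nth-term test is INCONCLUSIVE
(Need other tests; this is actually a convergent p-series with p=6 > 1)

Inconclusive (lim aₙ = 0; need another test)


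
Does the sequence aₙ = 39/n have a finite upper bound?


a₁ = 39, a₂ = 39/2, a₃ = 39/3, ...
0 < aₙ ≤ 39 for all n ≥ 1
Lower bound: 0, Upper bound: 39
The sequence IS bounded

Bounded (0 < aₙ ≤ 39)


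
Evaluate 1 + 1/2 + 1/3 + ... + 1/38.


H_38 = 1/1 + 1/2 + 1/3 + ... + 1/38
= 2053580969474233/485721041551200
≈ 4.2279

H_38 = 2053580969474233/485721041551200 ≈ 4.2279


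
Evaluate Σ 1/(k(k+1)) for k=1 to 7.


1/(k(k+1)) = 1/k - 1/(k+1) (partial fractions)
Telescoping: Σ = 1 - 1/8 = 7/8

Sum = 7/8


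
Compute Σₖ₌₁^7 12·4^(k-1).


Sₙ = 12×(4^7 - 1)/(4 - 1)
= 12×(16384 - 1)/3
= 12×16383/3
= 65532

S_7 = 65532


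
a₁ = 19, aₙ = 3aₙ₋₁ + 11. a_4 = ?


Computing step by step:
a_1 = 19
a_2 = 68
a_3 = 215
a_4 = 656


a_4 = 656


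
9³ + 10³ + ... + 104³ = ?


Σₖ₌9^104 k³ = [104·105/2]² − [8·9/2]²
= 29811600 − 1296 = 29810304

Σk³ = 29810304


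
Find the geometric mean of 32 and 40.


GM = √(32×40) = √1280 = 35.7771

GM = 35.7771


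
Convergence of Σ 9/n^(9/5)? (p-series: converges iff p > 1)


p-series test: Σ c/n^p converges if p > 1, diverges if p ≤ 1 (constant c > 0 doesn't affect convergence).
p = 9/5
9/5 > 1 → CONVERGES

Converges (p = 9/5 > 1)


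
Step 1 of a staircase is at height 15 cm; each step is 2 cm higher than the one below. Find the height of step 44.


aₙ = a₁ + (n-1)d
= 15 + (44-1)×2
= 15 + 86
= 101

a_44 = 101


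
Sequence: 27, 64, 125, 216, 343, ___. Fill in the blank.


Pattern: perfect cubes: n³
Terms: 27, 64, 125, 216, 343
Next term = 512

Next term = 512


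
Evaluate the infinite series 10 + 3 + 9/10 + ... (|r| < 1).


S∞ = a₁/(1-r) = 10/(1 - 3/10)
= 10/(7/10)
= 100/7

S∞ = 100/7


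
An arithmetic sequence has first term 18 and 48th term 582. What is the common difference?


d = (aₙ - a₁)/(n-1)
= (582 - 18)/(48-1)
= 564/47 = 12

d = 12


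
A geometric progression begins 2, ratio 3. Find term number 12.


aₙ = a₁·r^(n-1)
= 2×3^11
= 2×177147
= 354294

a_12 = 354294


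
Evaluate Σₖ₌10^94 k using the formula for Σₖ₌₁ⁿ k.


Σₖ₌10^94 k = Σₖ₌₁^94 k − Σₖ₌₁^9 k
= 94·95/2 − 9·10/2
= 4465 − 45 = 4420

Σk = 4420


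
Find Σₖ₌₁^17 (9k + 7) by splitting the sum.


Σ(9k+7) = 9·Σk + 7·n
= 9·153 + 7·17
= 1377 + 119 = 1496

Σ = 1496


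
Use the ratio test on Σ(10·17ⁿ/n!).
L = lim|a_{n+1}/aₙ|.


aₙ = 10·17^n/n!
a_{n+1}/aₙ = 17^(n+1)/(n+1)! × n!/17^n  (constant 10 cancels)
= 17/(n+1)
L = lim(n→∞) 17/(n+1) = 0
L < 1 → series CONVERGES

Converges (ratio test: L = 0 < 1)


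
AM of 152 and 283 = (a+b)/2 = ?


AM = (152 + 283)/2 = 435/2 = 217.5

AM = 217.5


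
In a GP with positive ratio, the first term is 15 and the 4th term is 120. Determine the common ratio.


r^(n-1) = aₙ/a₁
r^3 = 120/15 = 8
r = 8^(1/3)
= 2

r = 2


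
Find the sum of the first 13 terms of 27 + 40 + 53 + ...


aₙ = 27 + (13-1)×13 = 183
Sₙ = n(a₁+aₙ)/2 = 13×(27+183)/2
= 13×210/2 = 1365

S_13 = 1365


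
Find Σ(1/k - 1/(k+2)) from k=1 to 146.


Telescoping with gap 2: two head and two tail terms survive.
= (1 + 1/2) - (1/147 + 1/148)
= 3/2 - 1/147 - 1/148 = 32339/21756

Sum = 32339/21756


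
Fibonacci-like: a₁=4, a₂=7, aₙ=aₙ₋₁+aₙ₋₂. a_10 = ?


Computing iteratively: 4, 7, 11, 18, 29, 47, 76, 123, 199, 322
a_10 = 322

a_10 = 322


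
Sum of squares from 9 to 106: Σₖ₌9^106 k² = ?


Σₖ₌9^106 k² = Σₖ₌₁^106 k² − Σₖ₌₁^8 k²
= 106·107·213/6 − 8·9·17/6
= 402641 − 204 = 402437

Σk² = 402437


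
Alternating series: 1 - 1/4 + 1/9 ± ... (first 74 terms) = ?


S = 1 - 1/4 + 1/9 - 1/16 + 1/25 - 1/36 + 1/49 - 1/64 ± ...
= 0.8224
(Full series converges to +π²/12 ≈ +0.8225)

S_74 = 0.8224


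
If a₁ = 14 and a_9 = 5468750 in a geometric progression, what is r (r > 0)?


r^(n-1) = aₙ/a₁
r^8 = 5468750/14 = 390625
r = 390625^(1/8)
= ±5; taking r > 0 gives r = 5

r = 5


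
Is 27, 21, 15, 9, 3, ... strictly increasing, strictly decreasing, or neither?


Differences: -6, -6, -6, -6
All differences < 0 → strictly DECREASING

Monotonically decreasing


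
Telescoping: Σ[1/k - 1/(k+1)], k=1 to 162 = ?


Telescoping: adjacent terms cancel.
= 1/1 - 1/163
= 1 - 1/163 = 162/163

Sum = 162/163


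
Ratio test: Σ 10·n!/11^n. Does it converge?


aₙ = 10·n!/11^n
a_{n+1}/aₙ = (n+1)!/11^(n+1) × 11^n/n!  (constant 10 cancels)
= (n+1)/11
L = lim(n→∞) (n+1)/11 = ∞
L > 1 → series DIVERGES

Diverges (ratio test: L = ∞ > 1)


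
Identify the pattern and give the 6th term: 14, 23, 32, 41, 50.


Pattern: arithmetic (d=9)
Terms: 14, 23, 32, 41, 50
Next term = 59

Next term = 59


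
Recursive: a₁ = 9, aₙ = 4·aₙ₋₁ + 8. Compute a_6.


Computing step by step:
a_1 = 9
a_2 = 44
a_3 = 184
a_4 = 744
a_5 = 2984
a_6 = 11944


a_6 = 11944


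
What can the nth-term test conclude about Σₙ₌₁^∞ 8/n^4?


lim(n→∞) 8/n^4 = 0
lim aₙ = 0 → nth-term test is INCONCLUSIVE
(Need other tests; this is actually a convergent p-series with p=4 > 1)

Inconclusive (lim aₙ = 0; need another test)


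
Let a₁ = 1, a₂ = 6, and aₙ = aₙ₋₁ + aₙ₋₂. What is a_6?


Computing iteratively: 1, 6, 7, 13, 20, 33
a_6 = 33

a_6 = 33


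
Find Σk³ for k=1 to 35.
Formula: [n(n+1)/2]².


n(n+1)/2 = 35×36/2 = 630
Σk³ = 630² = 396900

Σk³ = 396900


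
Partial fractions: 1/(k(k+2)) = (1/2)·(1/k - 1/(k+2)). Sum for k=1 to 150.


1/(k(k+2)) = (1/2)·(1/k - 1/(k+2)) (partial fractions)
Telescoping: Σ = (1/2)·(1 + 1/2 - 1/151 - 1/152) = 34125/45904

Sum = 34125/45904


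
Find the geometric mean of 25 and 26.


GM = √(25×26) = √650 = 25.4951

GM = 25.4951


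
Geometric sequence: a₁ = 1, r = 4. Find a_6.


aₙ = a₁·r^(n-1)
= 1×4^5
= 1×1024
= 1024

a_6 = 1024


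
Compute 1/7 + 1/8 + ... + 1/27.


Σₖ₌7^27 1/k = 1/7 + 1/8 + 1/9 + ... + 1/27
= 115768340663/80313433200
≈ 1.4415

Sum = 115768340663/80313433200 ≈ 1.4415


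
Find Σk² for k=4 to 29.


Σₖ₌4^29 k² = Σₖ₌₁^29 k² − Σₖ₌₁^3 k²
= 29·30·59/6 − 3·4·7/6
= 8555 − 14 = 8541

Σk² = 8541


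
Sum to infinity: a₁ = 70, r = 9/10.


S∞ = a₁/(1-r) = 70/(1 - 9/10)
= 70/(1/10)
= 700

S∞ = 700


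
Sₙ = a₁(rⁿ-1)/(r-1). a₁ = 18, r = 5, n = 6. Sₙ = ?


Sₙ = 18×(5^6 - 1)/(5 - 1)
= 18×(15625 - 1)/4
= 18×15624/4
= 70308

S_6 = 70308


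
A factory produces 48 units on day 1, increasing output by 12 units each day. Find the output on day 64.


aₙ = a₁ + (n-1)d
= 48 + (64-1)×12
= 48 + 756
= 804

a_64 = 804


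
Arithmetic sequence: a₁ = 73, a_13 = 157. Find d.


d = (aₙ - a₁)/(n-1)
= (157 - 73)/(13-1)
= 84/12 = 7

d = 7


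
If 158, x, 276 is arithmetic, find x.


AM = (158 + 276)/2 = 434/2 = 217

AM = 217


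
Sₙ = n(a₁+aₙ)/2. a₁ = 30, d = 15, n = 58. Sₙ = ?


aₙ = 30 + (58-1)×15 = 885
Sₙ = n(a₁+aₙ)/2 = 58×(30+885)/2
= 58×915/2 = 26535

S_58 = 26535


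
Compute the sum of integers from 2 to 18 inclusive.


Σₖ₌2^18 k = Σₖ₌₁^18 k − Σₖ₌₁^1 k
= 18·19/2 − 1·2/2
= 171 − 1 = 170

Σk = 170


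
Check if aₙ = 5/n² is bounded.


a₁ = 5, a₂ = 5/4, a₃ = 5/9, ...
0 < aₙ ≤ 5 for all n ≥ 1
The sequence IS bounded

Bounded (0 < aₙ ≤ 5)


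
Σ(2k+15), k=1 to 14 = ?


Σ(2k+15) = 2·Σk + 15·n
= 2·105 + 15·14
= 210 + 210 = 420

Σ = 420


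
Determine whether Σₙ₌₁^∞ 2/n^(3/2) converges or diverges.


p-series test: Σ c/n^p converges if p > 1, diverges if p ≤ 1 (constant c > 0 doesn't affect convergence).
p = 3/2
3/2 > 1 → CONVERGES

Converges (p = 3/2 > 1)


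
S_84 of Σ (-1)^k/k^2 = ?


S = -1 + 1/4 - 1/9 + 1/16 - 1/25 + 1/36 - 1/49 + 1/64 ± ...
= -0.8224
(Full series converges to -π²/12 ≈ -0.8225)

S_84 = -0.8224


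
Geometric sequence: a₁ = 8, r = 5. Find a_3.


aₙ = a₁·r^(n-1)
= 8×5^2
= 8×25
= 200

a_3 = 200


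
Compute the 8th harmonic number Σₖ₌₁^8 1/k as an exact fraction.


H_8 = 1/1 + 1/2 + 1/3 + 1/4 + 1/5 + 1/6 + 1/7 + 1/8
= 761/280
≈ 2.7179

H_8 = 761/280 ≈ 2.7179


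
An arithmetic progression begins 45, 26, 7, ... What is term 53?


aₙ = a₁ + (n-1)d
= 45 + (53-1)×-19
= 45 - 988
= -943

a_53 = -943


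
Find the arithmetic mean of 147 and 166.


AM = (147 + 166)/2 = 313/2 = 156.5

AM = 156.5


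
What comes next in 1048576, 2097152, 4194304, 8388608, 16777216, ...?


Pattern: powers of 2: 2ⁿ
Terms: 1048576, 2097152, 4194304, 8388608, 16777216
Next term = 33554432

Next term = 33554432


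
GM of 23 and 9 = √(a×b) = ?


GM = √(23×9) = √207 = 14.3875

GM = 14.3875


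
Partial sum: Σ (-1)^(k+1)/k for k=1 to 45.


S = 1 - 1/2 + 1/3 - 1/4 + 1/5 - 1/6 + 1/7 - 1/8 ± ...
= 0.7041
(Full series converges to +ln(2) ≈ +0.6931)

S_45 = 0.7041


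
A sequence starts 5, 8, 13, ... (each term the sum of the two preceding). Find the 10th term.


Computing iteratively: 5, 8, 13, 21, 34, 55, 89, 144, 233, 377
a_10 = 377

a_10 = 377


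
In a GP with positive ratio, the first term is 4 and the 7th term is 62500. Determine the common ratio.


r^(n-1) = aₙ/a₁
r^6 = 62500/4 = 15625
r = 15625^(1/6)
= ±5; taking r > 0 gives r = 5

r = 5


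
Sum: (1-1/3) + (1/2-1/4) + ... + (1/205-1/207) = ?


Telescoping with gap 2: two head and two tail terms survive.
= (1 + 1/2) - (1/206 + 1/207)
= 3/2 - 1/206 - 1/207 = 31775/21321

Sum = 31775/21321


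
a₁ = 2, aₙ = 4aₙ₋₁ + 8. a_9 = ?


Computing step by step:
a_1 = 2
a_2 = 16
a_3 = 72
a_4 = 296
a_5 = 1192
a_6 = 4776
a_7 = 19112
a_8 = 76456
a_9 = 305832


a_9 = 305832


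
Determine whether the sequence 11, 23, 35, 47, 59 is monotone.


Differences: 12, 12, 12, 12
All differences > 0 → strictly INCREASING

Monotonically increasing


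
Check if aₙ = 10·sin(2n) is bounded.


For all n, -1 ≤ sin(2n) ≤ 1, so -10 ≤ 10·sin(2n) ≤ 10
Lower bound: -10, Upper bound: 10
The sequence IS bounded

Bounded (-10 ≤ aₙ ≤ 10)


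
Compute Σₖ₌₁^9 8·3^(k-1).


Sₙ = 8×(3^9 - 1)/(3 - 1)
= 8×(19683 - 1)/2
= 8×19682/2
= 78728

S_9 = 78728


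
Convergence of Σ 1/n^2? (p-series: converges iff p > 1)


p-series test: Σ c/n^p converges if p > 1, diverges if p ≤ 1 (constant c > 0 doesn't affect convergence).
p = 2
2 > 1 → CONVERGES

Converges (p = 2 > 1)


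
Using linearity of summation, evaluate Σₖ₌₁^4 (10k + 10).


Σ(10k+10) = 10·Σk + 10·n
= 10·10 + 10·4
= 100 + 40 = 140

Σ = 140


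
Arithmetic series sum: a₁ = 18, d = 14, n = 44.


aₙ = 18 + (44-1)×14 = 620
Sₙ = n(a₁+aₙ)/2 = 44×(18+620)/2
= 44×638/2 = 14036

S_44 = 14036


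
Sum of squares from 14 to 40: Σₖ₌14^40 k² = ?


Σₖ₌14^40 k² = Σₖ₌₁^40 k² − Σₖ₌₁^13 k²
= 40·41·81/6 − 13·14·27/6
= 22140 − 819 = 21321

Σk² = 21321


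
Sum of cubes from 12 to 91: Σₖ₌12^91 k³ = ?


Σₖ₌12^91 k³ = [91·92/2]² − [11·12/2]²
= 17522596 − 4356 = 17518240

Σk³ = 17518240


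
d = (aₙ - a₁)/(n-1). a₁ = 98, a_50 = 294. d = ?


d = (aₙ - a₁)/(n-1)
= (294 - 98)/(50-1)
= 196/49 = 4

d = 4


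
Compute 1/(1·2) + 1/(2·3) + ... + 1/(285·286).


1/(k(k+1)) = 1/k - 1/(k+1) (partial fractions)
Telescoping: Σ = 1 - 1/286 = 285/286

Sum = 285/286


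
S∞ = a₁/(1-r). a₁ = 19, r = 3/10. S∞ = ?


S∞ = a₁/(1-r) = 19/(1 - 3/10)
= 19/(7/10)
= 190/7

S∞ = 190/7


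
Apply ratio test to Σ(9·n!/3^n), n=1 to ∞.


aₙ = 9·n!/3^n
a_{n+1}/aₙ = (n+1)!/3^(n+1) × 3^n/n!  (constant 9 cancels)
= (n+1)/3
L = lim(n→∞) (n+1)/3 = ∞
L > 1 → series DIVERGES

Diverges (ratio test: L = ∞ > 1)


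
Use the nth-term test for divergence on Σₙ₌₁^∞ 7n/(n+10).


lim(n→∞) 7n/(n+10) = 7/1 = 7  (divide numerator and denominator by n)
lim aₙ = 7 ≠ 0 → series DIVERGES

Diverges (lim aₙ = 7 ≠ 0)


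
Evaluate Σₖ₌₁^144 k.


n(n+1)/2 = 144×145/2 = 20880/2 = 10440

Σk = 10440


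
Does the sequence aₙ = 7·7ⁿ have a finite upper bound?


aₙ = 7·7ⁿ → as n→∞, aₙ→∞ (since base 7 > 1)
No finite upper bound exists
The sequence is UNBOUNDED

Unbounded (aₙ → ∞ as n → ∞)


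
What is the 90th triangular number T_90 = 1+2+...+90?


n(n+1)/2 = 90×91/2 = 8190/2 = 4095

Σk = 4095


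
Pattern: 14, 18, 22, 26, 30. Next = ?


Pattern: arithmetic (d=4)
Terms: 14, 18, 22, 26, 30
Next term = 34

Next term = 34
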